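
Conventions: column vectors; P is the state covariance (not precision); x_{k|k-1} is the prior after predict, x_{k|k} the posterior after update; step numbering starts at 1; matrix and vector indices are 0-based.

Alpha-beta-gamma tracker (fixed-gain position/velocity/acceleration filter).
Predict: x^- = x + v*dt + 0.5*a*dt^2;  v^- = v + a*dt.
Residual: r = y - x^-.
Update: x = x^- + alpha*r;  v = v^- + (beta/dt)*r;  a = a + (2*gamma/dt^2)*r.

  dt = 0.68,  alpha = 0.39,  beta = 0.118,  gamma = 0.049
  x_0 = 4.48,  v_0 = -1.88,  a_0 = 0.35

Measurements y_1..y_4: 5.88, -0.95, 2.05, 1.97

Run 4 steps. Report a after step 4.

a_post = 0.4563

step 1: x_pred=3.2825  r=2.5975  x^+=4.2955  v^+=-1.1913  a^+=0.9005
step 2: x_pred=3.6937  r=-4.6437  x^+=1.8826  v^+=-1.3847  a^+=-0.0837
step 3: x_pred=0.9217  r=1.1283  x^+=1.3617  v^+=-1.2458  a^+=0.1555
step 4: x_pred=0.5505  r=1.4195  x^+=1.1041  v^+=-0.8938  a^+=0.4563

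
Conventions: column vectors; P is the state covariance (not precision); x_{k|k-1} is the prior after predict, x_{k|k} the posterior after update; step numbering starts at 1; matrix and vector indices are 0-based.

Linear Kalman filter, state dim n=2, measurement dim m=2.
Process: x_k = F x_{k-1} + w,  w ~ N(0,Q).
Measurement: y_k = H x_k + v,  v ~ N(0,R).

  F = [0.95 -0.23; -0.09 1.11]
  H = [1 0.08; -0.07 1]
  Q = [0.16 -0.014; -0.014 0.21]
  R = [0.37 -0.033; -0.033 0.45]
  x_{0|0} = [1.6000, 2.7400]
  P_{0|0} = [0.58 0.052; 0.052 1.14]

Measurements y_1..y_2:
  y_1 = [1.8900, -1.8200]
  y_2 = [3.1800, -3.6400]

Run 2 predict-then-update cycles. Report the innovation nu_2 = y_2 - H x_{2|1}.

step 1: x^-=[0.8898, 2.8974]  P^-=[0.7210 -0.2987; -0.2987 1.6089]  S=[1.0535 -0.2518; -0.2518 2.1043]  K=[0.6404 -0.0893; 0.0245 0.7775]  nu=[0.7684, -4.6551]  x^+=[1.7976, -0.7030]  P^+=[0.2434 -0.0443; -0.0443 0.3459]
step 2: x^-=[1.8694, -0.9421]  P^-=[0.4173 -0.1707; -0.1707 0.6471]  S=[0.7642 -0.1802; -0.1802 1.1230]  K=[0.5054 -0.0969; -0.0180 0.5839]  nu=[1.3859, -2.5671]  x^+=[2.8187, -2.4660]  P^+=[0.1939 -0.0467; -0.0467 0.2601]

innov = [1.3859, -2.5671]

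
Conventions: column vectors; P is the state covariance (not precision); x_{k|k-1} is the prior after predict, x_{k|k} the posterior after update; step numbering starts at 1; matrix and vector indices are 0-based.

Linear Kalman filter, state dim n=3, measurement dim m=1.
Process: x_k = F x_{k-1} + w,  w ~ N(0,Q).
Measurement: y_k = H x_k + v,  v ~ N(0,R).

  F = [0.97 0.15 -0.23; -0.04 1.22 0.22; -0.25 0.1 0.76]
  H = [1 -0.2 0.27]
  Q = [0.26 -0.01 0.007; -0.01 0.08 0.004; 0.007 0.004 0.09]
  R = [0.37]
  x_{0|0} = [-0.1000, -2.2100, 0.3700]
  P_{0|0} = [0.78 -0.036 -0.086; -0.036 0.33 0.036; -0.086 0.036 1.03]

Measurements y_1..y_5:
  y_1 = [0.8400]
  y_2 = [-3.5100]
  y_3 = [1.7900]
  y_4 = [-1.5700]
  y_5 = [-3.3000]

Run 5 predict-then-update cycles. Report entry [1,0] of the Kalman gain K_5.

step 1: x^-=[-0.5136, -2.6108, 0.0852]  P^-=[1.0812 -0.1024 -0.4245; -0.1024 0.6466 0.2769; -0.4245 0.2769 0.7769]  S=[1.3156]  K=[0.7503; -0.1193; -0.2053]  nu=[0.8084]  x^+=[0.0930, -2.7073, -0.0808]  P^+=[0.3406 0.0154 -0.2218; 0.0154 0.6279 0.2447; -0.2218 0.2447 0.7215]
step 2: x^-=[-0.2973, -3.3244, -0.3553]  P^-=[0.7193 -0.0367 -0.3454; -0.0367 1.1838 0.4511; -0.3454 0.4511 0.6550]  S=[0.9639]  K=[0.6571; -0.1573; -0.2685]  nu=[-3.7816]  x^+=[-2.7824, -2.7294, 0.6598]  P^+=[0.3031 0.0630 -0.1754; 0.0630 1.1599 0.4104; -0.1754 0.4104 0.5856]
step 3: x^-=[-3.2601, -3.0734, 0.9241]  P^-=[0.6705 0.0944 -0.2497; 0.0944 2.0525 0.6315; -0.2497 0.6315 0.5846]  S=[0.9244]  K=[0.6320; -0.1575; -0.2360]  nu=[4.1859]  x^+=[-0.6148, -3.7328, -0.0637]  P^+=[0.3013 0.1864 -0.1118; 0.1864 2.0295 0.5971; -0.1118 0.5971 0.5331]
step 4: x^-=[-1.1416, -4.5434, -0.2680]  P^-=[0.6803 0.3694 -0.1523; 0.3694 3.4314 0.8625; -0.1523 0.8625 0.5610]  S=[0.9053]  K=[0.6244; -0.0927; -0.1914]  nu=[-1.2647]  x^+=[-1.9313, -4.4261, -0.0259]  P^+=[0.3273 0.4219 -0.0441; 0.4219 3.4236 0.8464; -0.0441 0.8464 0.5278]
step 5: x^-=[-2.5313, -5.3284, 0.0205]  P^-=[0.7569 0.8544 -0.0462; 0.8544 5.6157 1.1900; -0.0462 1.1900 0.5739]  S=[0.8982]  K=[0.6386; 0.0586; -0.1439]  nu=[-1.8399]  x^+=[-3.7063, -5.4361, 0.2852]  P^+=[0.3906 0.8208 0.0364; 0.8208 5.6126 1.1976; 0.0364 1.1976 0.5553]

K[1,0] = 0.0586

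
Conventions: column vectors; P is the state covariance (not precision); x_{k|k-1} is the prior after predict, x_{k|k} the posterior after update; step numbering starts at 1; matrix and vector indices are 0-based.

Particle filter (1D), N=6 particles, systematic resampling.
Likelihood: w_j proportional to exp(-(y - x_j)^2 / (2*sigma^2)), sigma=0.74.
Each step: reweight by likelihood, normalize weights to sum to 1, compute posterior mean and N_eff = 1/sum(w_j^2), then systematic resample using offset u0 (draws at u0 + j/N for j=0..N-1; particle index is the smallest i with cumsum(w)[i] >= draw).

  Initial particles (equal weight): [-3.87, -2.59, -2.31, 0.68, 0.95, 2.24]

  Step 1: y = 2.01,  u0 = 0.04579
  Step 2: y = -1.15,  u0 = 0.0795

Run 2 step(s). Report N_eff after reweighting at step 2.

N_eff = 1.6692

step 1: w=[0.0000, 0.0000, 0.0000, 0.1317, 0.2374, 0.6310]  mean=1.7284  Neff=2.1196  idx=[3, 4, 5, 5, 5, 5]
step 2: w=[0.7237, 0.2746, 0.0004, 0.0004, 0.0004, 0.0004]  mean=0.7568  Neff=1.6692  idx=[0, 0, 0, 0, 1, 1]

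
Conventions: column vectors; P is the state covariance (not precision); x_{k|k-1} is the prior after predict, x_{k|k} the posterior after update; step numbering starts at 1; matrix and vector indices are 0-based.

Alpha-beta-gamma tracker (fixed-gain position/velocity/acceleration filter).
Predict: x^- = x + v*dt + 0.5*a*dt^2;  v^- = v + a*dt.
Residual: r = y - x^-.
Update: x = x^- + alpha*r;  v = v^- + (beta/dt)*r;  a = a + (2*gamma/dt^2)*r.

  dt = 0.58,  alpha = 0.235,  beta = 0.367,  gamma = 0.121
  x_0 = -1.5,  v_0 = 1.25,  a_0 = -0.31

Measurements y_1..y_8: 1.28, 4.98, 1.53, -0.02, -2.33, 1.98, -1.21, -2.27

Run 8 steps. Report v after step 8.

step 1: x_pred=-0.8271  r=2.1071  x^+=-0.3320  v^+=2.4035  a^+=1.2058
step 2: x_pred=1.2649  r=3.7151  x^+=2.1379  v^+=5.4537  a^+=3.8784
step 3: x_pred=5.9534  r=-4.4234  x^+=4.9139  v^+=4.9042  a^+=0.6963
step 4: x_pred=7.8755  r=-7.8955  x^+=6.0200  v^+=0.3121  a^+=-4.9836
step 5: x_pred=5.3628  r=-7.6928  x^+=3.5550  v^+=-7.4460  a^+=-10.5176
step 6: x_pred=-2.5328  r=4.5128  x^+=-1.4723  v^+=-10.6908  a^+=-7.2712
step 7: x_pred=-8.8959  r=7.6859  x^+=-7.0897  v^+=-10.0448  a^+=-1.7421
step 8: x_pred=-13.2087  r=10.9387  x^+=-10.6381  v^+=-4.1336  a^+=6.1270

v_post = -4.1336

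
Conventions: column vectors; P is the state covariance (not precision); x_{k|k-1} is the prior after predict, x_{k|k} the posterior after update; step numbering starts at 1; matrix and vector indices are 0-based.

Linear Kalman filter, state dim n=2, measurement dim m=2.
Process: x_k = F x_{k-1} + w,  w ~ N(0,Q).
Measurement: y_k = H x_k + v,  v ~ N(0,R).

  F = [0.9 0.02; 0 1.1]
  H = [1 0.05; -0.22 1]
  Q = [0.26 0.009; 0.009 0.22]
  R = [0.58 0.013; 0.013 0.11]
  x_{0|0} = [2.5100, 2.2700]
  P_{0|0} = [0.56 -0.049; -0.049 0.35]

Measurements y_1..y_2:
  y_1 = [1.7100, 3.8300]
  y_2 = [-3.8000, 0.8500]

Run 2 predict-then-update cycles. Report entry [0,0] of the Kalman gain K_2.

step 1: x^-=[2.3044, 2.4970]  P^-=[0.7120 -0.0318; -0.0318 0.6435]  S=[1.2904 -0.1429; -0.1429 0.8020]  K=[0.5350 -0.1396; 0.0919 0.8275]  nu=[-0.7192, 1.8400]  x^+=[1.6627, 3.9535]  P^+=[0.3056 0.0588; 0.0588 0.1052]
step 2: x^-=[1.5755, 4.3488]  P^-=[0.5097 0.0695; 0.0695 0.3472]  S=[1.0975 -0.0130; -0.0130 0.4513]  K=[0.4666 -0.0809; 0.0879 0.7380]  nu=[-5.5929, -3.1522]  x^+=[-0.7791, 1.5306]  P^+=[0.2668 0.0559; 0.0559 0.0946]

K[0,0] = 0.4666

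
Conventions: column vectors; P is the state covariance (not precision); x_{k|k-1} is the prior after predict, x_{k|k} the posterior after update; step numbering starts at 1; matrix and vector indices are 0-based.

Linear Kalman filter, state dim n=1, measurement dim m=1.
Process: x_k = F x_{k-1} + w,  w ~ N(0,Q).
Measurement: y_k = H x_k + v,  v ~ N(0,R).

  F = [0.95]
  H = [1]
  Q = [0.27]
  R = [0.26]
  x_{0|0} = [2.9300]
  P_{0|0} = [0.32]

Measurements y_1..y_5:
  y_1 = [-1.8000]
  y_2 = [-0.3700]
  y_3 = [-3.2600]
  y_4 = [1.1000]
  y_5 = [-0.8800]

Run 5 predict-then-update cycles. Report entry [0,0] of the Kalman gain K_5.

step 1: x^-=[2.7835]  P^-=[0.5588]  S=[0.8188]  K=[0.6825]  nu=[-4.5835]  x^+=[-0.3446]  P^+=[0.1774]
step 2: x^-=[-0.3273]  P^-=[0.4301]  S=[0.6901]  K=[0.6233]  nu=[-0.0427]  x^+=[-0.3539]  P^+=[0.1620]
step 3: x^-=[-0.3362]  P^-=[0.4162]  S=[0.6762]  K=[0.6155]  nu=[-2.9238]  x^+=[-2.1359]  P^+=[0.1600]
step 4: x^-=[-2.0291]  P^-=[0.4144]  S=[0.6744]  K=[0.6145]  nu=[3.1291]  x^+=[-0.1063]  P^+=[0.1598]
step 5: x^-=[-0.1010]  P^-=[0.4142]  S=[0.6742]  K=[0.6144]  nu=[-0.7790]  x^+=[-0.5796]  P^+=[0.1597]

K[0,0] = 0.6144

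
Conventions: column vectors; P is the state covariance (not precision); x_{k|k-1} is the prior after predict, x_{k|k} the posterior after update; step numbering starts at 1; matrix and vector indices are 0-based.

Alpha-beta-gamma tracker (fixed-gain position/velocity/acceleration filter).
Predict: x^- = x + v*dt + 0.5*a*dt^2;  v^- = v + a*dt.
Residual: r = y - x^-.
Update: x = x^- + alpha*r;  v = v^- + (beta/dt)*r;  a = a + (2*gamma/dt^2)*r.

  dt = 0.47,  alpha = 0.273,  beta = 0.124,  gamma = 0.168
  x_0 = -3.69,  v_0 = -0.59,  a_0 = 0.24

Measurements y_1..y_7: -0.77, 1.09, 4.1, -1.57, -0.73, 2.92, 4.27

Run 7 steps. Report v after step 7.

step 1: x_pred=-3.9408  r=3.1708  x^+=-3.0752  v^+=0.3593  a^+=5.0629
step 2: x_pred=-2.3471  r=3.4371  x^+=-1.4088  v^+=3.6457  a^+=10.2909
step 3: x_pred=1.4414  r=2.6586  x^+=2.1672  v^+=9.1839  a^+=14.3348
step 4: x_pred=8.0669  r=-9.6369  x^+=5.4360  v^+=13.3787  a^+=-0.3234
step 5: x_pred=11.6883  r=-12.4183  x^+=8.2981  v^+=9.9504  a^+=-19.2122
step 6: x_pred=10.8528  r=-7.9328  x^+=8.6872  v^+=-1.1722  a^+=-31.2784
step 7: x_pred=4.6815  r=-0.4115  x^+=4.5692  v^+=-15.9817  a^+=-31.9044

v_post = -15.9817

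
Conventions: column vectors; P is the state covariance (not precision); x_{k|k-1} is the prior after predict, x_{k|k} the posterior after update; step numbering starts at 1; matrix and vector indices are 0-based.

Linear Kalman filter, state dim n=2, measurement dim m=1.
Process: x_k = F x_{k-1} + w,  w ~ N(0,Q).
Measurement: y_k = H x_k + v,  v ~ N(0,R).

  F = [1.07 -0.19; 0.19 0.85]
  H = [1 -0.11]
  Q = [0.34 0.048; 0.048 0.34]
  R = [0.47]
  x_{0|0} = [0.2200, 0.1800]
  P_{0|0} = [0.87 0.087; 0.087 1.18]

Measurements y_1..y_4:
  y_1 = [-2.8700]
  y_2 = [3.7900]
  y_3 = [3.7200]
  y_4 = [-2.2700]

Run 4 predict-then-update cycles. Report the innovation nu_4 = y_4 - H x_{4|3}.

innov = [-5.4189]

step 1: x^-=[0.2012, 0.1948]  P^-=[1.3433 0.1103; 0.1103 1.2521]  S=[1.8042]  K=[0.7378; -0.0152]  nu=[-3.0498]  x^+=[-2.0490, 0.2412]  P^+=[0.3611 0.1305; 0.1305 1.2516]
step 2: x^-=[-2.2382, -0.1843]  P^-=[0.7456 0.0333; 0.0333 1.2995]  S=[1.2240]  K=[0.6061; -0.0896]  nu=[6.0080]  x^+=[1.4035, -0.7226]  P^+=[0.2959 0.0998; 0.0998 1.2897]
step 3: x^-=[1.6390, -0.3475]  P^-=[0.6847 -0.0130; -0.0130 1.3147]  S=[1.1735]  K=[0.5847; -0.1343]  nu=[2.0428]  x^+=[2.8334, -0.6219]  P^+=[0.2835 0.0792; 0.0792 1.2935]
step 4: x^-=[3.1499, 0.0097]  P^-=[0.6791 -0.0341; -0.0341 1.3104]  S=[1.1725]  K=[0.5824; -0.1520]  nu=[-5.4189]  x^+=[-0.0061, 0.8336]  P^+=[0.2814 0.0697; 0.0697 1.2833]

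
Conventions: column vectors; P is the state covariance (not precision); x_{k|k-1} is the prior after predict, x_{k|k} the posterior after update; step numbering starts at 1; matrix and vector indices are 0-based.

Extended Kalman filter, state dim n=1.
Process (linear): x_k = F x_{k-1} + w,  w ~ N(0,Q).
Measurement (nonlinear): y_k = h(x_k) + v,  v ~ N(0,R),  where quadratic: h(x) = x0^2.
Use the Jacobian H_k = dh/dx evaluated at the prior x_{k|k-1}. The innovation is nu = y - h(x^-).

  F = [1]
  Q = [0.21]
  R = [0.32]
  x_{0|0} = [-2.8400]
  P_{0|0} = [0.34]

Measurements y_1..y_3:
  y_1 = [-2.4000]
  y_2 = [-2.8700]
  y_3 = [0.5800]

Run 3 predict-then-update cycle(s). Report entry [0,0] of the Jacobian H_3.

step 1: x^-=[-2.8400]  P^-=[0.5500]  H_jac=[-5.6800]  S=[18.0643]  K=[-0.1729]  nu=[-10.4656]  x^+=[-1.0301]  P^+=[0.0097]
step 2: x^-=[-1.0301]  P^-=[0.2197]  H_jac=[-2.0602]  S=[1.2527]  K=[-0.3614]  nu=[-3.9311]  x^+=[0.3906]  P^+=[0.0561]
step 3: x^-=[0.3906]  P^-=[0.2661]  H_jac=[0.7812]  S=[0.4824]  K=[0.4310]  nu=[0.4274]  x^+=[0.5748]  P^+=[0.1765]

H_jac[0,0] = 0.7812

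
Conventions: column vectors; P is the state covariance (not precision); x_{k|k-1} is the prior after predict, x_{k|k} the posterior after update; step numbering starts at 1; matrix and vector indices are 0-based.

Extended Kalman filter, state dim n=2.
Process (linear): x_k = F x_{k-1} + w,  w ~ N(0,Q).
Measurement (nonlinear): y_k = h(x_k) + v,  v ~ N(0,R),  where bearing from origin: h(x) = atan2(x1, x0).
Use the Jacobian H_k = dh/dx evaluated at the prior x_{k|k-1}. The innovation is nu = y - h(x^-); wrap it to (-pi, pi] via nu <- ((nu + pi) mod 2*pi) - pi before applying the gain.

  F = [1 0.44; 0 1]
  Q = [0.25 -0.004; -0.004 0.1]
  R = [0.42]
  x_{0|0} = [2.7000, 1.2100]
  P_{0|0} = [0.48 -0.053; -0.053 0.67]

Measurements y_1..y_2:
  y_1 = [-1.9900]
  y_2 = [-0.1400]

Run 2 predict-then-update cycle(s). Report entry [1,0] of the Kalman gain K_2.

K[1,0] = 0.4513

step 1: x^-=[3.2324, 1.2100]  P^-=[0.8131 0.2378; 0.2378 0.7700]  H_jac=[-0.1016 0.2713]  S=[0.4720]  K=[-0.0383; 0.3915]  nu=[-2.3482]  x^+=[3.3223, 0.2907]  P^+=[0.8124 0.2449; 0.2449 0.6977]
step 2: x^-=[3.4502, 0.2907]  P^-=[1.4129 0.5478; 0.5478 0.7977]  H_jac=[-0.0242 0.2878]  S=[0.4793]  K=[0.2575; 0.4513]  nu=[-0.2240]  x^+=[3.3925, 0.1896]  P^+=[1.3812 0.4921; 0.4921 0.7001]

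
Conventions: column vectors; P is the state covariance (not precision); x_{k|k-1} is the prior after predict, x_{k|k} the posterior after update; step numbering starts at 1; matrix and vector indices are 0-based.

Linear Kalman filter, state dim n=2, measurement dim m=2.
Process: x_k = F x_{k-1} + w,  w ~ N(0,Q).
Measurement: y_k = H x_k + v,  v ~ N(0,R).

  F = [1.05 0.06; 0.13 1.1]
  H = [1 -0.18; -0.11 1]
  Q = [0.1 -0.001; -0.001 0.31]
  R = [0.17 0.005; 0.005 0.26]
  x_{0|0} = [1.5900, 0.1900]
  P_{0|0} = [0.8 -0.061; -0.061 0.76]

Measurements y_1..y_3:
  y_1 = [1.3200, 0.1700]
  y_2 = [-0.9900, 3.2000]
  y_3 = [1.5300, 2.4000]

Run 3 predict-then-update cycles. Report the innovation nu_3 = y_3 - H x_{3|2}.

innov = [1.5220, -0.2875]

step 1: x^-=[1.6809, 0.4157]  P^-=[0.9771 0.0874; 0.0874 1.2257]  S=[1.1553 -0.2339; -0.2339 1.4783]  K=[0.8568 0.1220; 0.0530 0.8310]  nu=[-0.2861, -0.0608]  x^+=[1.4284, 0.3500]  P^+=[0.1558 0.0532; 0.0532 0.2222]
step 2: x^-=[1.5208, 0.5707]  P^-=[0.2793 0.0967; 0.0967 0.5967]  S=[0.4338 -0.0345; -0.0345 0.8388]  K=[0.6120 0.1039; 0.0310 0.7000]  nu=[-2.4081, 2.7966]  x^+=[0.3376, 2.4534]  P^+=[0.1122 0.0424; 0.0424 0.1868]
step 3: x^-=[0.5017, 2.7427]  P^-=[0.2297 0.0759; 0.0759 0.5501]  S=[0.3902 -0.0418; -0.0418 0.7961]  K=[0.5637 0.0933; 0.0139 0.6812]  nu=[1.5220, -0.2875]  x^+=[1.3328, 2.5680]  P^+=[0.1032 0.0384; 0.0384 0.1814]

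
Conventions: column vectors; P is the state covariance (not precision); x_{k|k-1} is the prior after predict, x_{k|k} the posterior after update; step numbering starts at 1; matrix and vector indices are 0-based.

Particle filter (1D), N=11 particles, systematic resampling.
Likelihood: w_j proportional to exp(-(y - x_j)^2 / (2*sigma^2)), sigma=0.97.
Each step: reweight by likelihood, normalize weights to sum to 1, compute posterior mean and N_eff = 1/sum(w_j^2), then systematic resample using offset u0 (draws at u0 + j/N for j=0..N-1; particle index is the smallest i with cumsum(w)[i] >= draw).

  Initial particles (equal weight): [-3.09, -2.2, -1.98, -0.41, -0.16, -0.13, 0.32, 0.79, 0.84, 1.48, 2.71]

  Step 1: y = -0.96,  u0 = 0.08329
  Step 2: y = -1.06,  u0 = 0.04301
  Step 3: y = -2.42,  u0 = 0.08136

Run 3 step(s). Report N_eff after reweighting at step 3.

N_eff = 3.7481

step 1: w=[0.0214, 0.1052, 0.1370, 0.2027, 0.1694, 0.1651, 0.0997, 0.0468, 0.0426, 0.0101, 0.0002]  mean=-0.5803  Neff=7.0735  idx=[1, 2, 3, 3, 3, 4, 4, 5, 6, 7, 9]
step 2: w=[0.0832, 0.1058, 0.1326, 0.1326, 0.1326, 0.1079, 0.1079, 0.1048, 0.0603, 0.0269, 0.0054]  mean=-0.5553  Neff=9.1311  idx=[0, 1, 2, 2, 3, 4, 5, 5, 6, 7, 8]
step 3: w=[0.3715, 0.3440, 0.0445, 0.0445, 0.0445, 0.0445, 0.0253, 0.0253, 0.0253, 0.0235, 0.0071]  mean=-1.5844  Neff=3.7481  idx=[0, 0, 0, 0, 1, 1, 1, 2, 4, 6, 9]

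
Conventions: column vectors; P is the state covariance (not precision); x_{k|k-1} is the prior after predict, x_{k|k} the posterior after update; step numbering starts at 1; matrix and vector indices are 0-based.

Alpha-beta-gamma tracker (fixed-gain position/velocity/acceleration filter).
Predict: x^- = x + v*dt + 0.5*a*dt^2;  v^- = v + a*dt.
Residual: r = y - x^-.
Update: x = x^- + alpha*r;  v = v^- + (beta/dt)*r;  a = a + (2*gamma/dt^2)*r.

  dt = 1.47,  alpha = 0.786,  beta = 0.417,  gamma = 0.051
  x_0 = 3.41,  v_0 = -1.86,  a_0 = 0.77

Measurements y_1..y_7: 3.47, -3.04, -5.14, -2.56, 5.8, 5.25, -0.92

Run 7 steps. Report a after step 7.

a_post = 0.0499

step 1: x_pred=1.5077  r=1.9623  x^+=3.0501  v^+=-0.1715  a^+=0.8626
step 2: x_pred=3.7301  r=-6.7701  x^+=-1.5912  v^+=-0.8239  a^+=0.5431
step 3: x_pred=-2.2156  r=-2.9244  x^+=-4.5142  v^+=-0.8552  a^+=0.4050
step 4: x_pred=-5.3337  r=2.7737  x^+=-3.1536  v^+=0.5270  a^+=0.5359
step 5: x_pred=-1.7998  r=7.5998  x^+=4.1736  v^+=3.4707  a^+=0.8947
step 6: x_pred=10.2423  r=-4.9923  x^+=6.3183  v^+=3.3697  a^+=0.6590
step 7: x_pred=11.9839  r=-12.9039  x^+=1.8414  v^+=0.6780  a^+=0.0499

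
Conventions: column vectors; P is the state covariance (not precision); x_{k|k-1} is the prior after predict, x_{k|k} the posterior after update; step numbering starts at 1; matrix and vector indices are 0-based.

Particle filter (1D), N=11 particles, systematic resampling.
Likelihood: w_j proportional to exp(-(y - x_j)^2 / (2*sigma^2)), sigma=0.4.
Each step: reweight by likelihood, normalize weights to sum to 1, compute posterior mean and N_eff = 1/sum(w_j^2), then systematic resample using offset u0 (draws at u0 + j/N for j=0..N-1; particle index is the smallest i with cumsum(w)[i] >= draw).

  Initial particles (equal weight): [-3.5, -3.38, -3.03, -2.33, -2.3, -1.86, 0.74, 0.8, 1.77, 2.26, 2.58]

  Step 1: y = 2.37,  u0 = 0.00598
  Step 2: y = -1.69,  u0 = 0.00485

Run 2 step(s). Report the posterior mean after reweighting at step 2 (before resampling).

post_mean = 1.7700

step 1: w=[0.0000, 0.0000, 0.0000, 0.0000, 0.0000, 0.0000, 0.0001, 0.0002, 0.1503, 0.4459, 0.4035]  mean=2.3150  Neff=2.6029  idx=[8, 8, 9, 9, 9, 9, 9, 10, 10, 10, 10]
step 2: w=[0.5000, 0.5000, 0.0000, 0.0000, 0.0000, 0.0000, 0.0000, 0.0000, 0.0000, 0.0000, 0.0000]  mean=1.7700  Neff=2.0001  idx=[0, 0, 0, 0, 0, 0, 1, 1, 1, 1, 1]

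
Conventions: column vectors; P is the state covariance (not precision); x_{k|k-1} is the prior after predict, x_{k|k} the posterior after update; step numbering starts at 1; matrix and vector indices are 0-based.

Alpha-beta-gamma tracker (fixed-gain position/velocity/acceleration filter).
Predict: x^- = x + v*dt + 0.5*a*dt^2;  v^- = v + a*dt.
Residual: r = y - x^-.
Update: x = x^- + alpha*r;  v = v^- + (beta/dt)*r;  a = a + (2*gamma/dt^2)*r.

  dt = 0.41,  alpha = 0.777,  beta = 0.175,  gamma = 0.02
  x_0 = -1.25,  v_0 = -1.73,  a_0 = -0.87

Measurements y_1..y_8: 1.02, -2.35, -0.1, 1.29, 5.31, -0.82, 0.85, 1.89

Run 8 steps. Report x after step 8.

step 1: x_pred=-2.0324  r=3.0524  x^+=0.3393  v^+=-0.7838  a^+=-0.1437
step 2: x_pred=0.0059  r=-2.3559  x^+=-1.8246  v^+=-1.8483  a^+=-0.7043
step 3: x_pred=-2.6416  r=2.5416  x^+=-0.6668  v^+=-1.0522  a^+=-0.0995
step 4: x_pred=-1.1065  r=2.3965  x^+=0.7556  v^+=-0.0701  a^+=0.4708
step 5: x_pred=0.7664  r=4.5436  x^+=4.2968  v^+=2.0623  a^+=1.5520
step 6: x_pred=5.2728  r=-6.0928  x^+=0.5387  v^+=0.0980  a^+=0.1022
step 7: x_pred=0.5875  r=0.2625  x^+=0.7915  v^+=0.2520  a^+=0.1646
step 8: x_pred=0.9086  r=0.9814  x^+=1.6711  v^+=0.7384  a^+=0.3982

x_post = 1.6711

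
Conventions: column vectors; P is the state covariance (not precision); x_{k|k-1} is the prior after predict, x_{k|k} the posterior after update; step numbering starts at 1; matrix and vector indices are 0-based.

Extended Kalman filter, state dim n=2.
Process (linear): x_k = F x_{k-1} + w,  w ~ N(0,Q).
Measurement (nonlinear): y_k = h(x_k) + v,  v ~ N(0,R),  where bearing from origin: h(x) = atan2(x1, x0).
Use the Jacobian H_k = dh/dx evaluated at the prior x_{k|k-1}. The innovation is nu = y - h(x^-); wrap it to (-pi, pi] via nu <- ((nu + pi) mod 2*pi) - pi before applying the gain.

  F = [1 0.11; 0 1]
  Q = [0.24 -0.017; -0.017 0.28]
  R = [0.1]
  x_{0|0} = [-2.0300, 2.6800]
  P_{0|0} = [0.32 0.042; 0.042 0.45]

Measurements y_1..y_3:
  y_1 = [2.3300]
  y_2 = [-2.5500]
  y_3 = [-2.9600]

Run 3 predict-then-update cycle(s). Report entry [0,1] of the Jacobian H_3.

H_jac[0,1] = -0.2849

step 1: x^-=[-1.7352, 2.6800]  P^-=[0.5747 0.0745; 0.0745 0.7300]  H_jac=[-0.2629 -0.1702]  S=[0.1675]  K=[-0.9775; -0.8586]  nu=[0.1846]  x^+=[-1.9157, 2.5215]  P^+=[0.4146 -0.0661; -0.0661 0.6065]
step 2: x^-=[-1.6383, 2.5215]  P^-=[0.6474 -0.0164; -0.0164 0.8865]  H_jac=[-0.2789 -0.1812]  S=[0.1778]  K=[-0.9987; -0.8777]  nu=[1.5862]  x^+=[-3.2225, 1.1293]  P^+=[0.4701 -0.1723; -0.1723 0.7495]
step 3: x^-=[-3.0982, 1.1293]  P^-=[0.6812 -0.1068; -0.1068 1.0295]  H_jac=[-0.1038 -0.2849]  S=[0.1846]  K=[-0.2184; -1.5289]  nu=[0.5311]  x^+=[-3.2142, 0.3172]  P^+=[0.6724 -0.1684; -0.1684 0.5980]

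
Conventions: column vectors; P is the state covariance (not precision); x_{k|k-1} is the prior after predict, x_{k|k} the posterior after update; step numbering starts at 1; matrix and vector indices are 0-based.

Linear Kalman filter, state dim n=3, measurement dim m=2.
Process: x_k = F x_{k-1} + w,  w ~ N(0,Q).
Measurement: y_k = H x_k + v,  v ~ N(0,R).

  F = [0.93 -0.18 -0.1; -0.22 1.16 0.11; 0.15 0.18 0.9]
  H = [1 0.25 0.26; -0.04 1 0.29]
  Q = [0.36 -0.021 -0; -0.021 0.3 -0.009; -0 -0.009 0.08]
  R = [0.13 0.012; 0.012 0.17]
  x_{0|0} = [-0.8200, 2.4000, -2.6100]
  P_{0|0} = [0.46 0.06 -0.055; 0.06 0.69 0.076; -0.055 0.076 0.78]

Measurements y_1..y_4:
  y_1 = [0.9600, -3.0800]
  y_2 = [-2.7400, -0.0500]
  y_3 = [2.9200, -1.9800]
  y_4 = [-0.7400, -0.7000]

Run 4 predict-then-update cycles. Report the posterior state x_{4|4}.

step 1: x^-=[-0.9336, 2.6773, -2.0400]  P^-=[0.7809 -0.2178 -0.0789; -0.2178 1.2516 0.2960; -0.0789 0.2960 0.7575]  S=[0.9289 0.2115; 0.2115 1.6775]  K=[0.8204 -0.2655; 0.0026 0.8022; 0.1404 0.2916]  nu=[1.7547, -5.2030]  x^+=[1.8877, -1.4919, -3.3108]  P^+=[0.1295 -0.0015 -0.0987; -0.0015 0.1713 -0.1207; -0.0987 -0.1207 0.5793]
step 2: x^-=[2.3552, -2.5100, -2.9651]  P^-=[0.4979 -0.0872 -0.0992; -0.0872 0.5186 -0.0308; -0.0992 -0.0308 0.4918]  S=[0.5943 0.0345; 0.0345 0.7221]  K=[0.7707 -0.2250; 0.0167 0.7098; 0.0260 0.1591]  nu=[-3.6967, 3.4141]  x^+=[-1.2620, -0.1487, -2.5181]  P^+=[0.1203 0.0017 -0.0893; 0.0017 0.1538 -0.1133; -0.0893 -0.1133 0.4729]
step 3: x^-=[-0.8950, -0.1719, -2.4823]  P^-=[0.4857 -0.0767 -0.0835; -0.0767 0.4930 -0.0382; -0.0835 -0.0382 0.4100]  S=[0.5875 0.0347; 0.0347 0.6842]  K=[0.7699 -0.2150; 0.0205 0.7078; 0.0158 0.1220]  nu=[4.5034, -1.1241]  x^+=[2.8137, -0.8753, -2.5485]  P^+=[0.1174 -0.0006 -0.0759; -0.0006 0.1490 -0.0980; -0.0759 -0.0980 0.3995]
step 4: x^-=[3.0291, -1.9147, -2.0291]  P^-=[0.4811 -0.0773 -0.0692; -0.0773 0.4899 -0.0327; -0.0692 -0.0327 0.3588]  S=[0.5871 0.0355; 0.0355 0.6797]  K=[0.7687 -0.2118; 0.0195 0.7104; 0.0205 0.1079]  nu=[-2.7629, 1.9244]  x^+=[0.4977, -0.6015, -1.8782]  P^+=[0.1153 -0.0031 -0.0657; -0.0031 0.1457 -0.0857; -0.0657 -0.0857 0.3505]

x_post = [0.4977, -0.6015, -1.8782]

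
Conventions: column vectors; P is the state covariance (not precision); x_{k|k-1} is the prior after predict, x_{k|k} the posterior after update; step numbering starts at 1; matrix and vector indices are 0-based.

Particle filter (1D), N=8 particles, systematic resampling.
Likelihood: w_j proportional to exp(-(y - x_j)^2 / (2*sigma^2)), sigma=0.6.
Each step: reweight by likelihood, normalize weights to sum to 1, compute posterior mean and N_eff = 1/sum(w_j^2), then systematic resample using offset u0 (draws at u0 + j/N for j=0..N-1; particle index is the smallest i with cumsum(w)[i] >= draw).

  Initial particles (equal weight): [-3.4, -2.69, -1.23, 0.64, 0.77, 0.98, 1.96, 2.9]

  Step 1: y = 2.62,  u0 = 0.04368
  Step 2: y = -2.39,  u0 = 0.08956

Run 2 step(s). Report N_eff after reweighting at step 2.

N_eff = 3.0000

step 1: w=[0.0000, 0.0000, 0.0000, 0.0029, 0.0058, 0.0161, 0.3690, 0.6061]  mean=2.5031  Neff=1.9848  idx=[6, 6, 6, 7, 7, 7, 7, 7]
step 2: w=[0.3333, 0.3333, 0.3333, 0.0000, 0.0000, 0.0000, 0.0000, 0.0000]  mean=1.9600  Neff=3.0000  idx=[0, 0, 1, 1, 1, 2, 2, 2]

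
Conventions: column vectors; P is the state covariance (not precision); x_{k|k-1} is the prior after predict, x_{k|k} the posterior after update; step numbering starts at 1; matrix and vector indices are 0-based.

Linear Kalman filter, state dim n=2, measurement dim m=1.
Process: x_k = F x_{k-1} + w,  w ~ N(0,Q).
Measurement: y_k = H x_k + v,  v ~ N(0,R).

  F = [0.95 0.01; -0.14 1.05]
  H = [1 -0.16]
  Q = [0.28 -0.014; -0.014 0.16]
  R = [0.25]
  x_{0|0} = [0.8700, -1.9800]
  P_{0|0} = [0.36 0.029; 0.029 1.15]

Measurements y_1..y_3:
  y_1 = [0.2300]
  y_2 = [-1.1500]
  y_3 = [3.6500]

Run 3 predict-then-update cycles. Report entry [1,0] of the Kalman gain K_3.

step 1: x^-=[0.8067, -2.2008]  P^-=[0.6056 -0.0209; -0.0209 1.4264]  S=[0.8988]  K=[0.6775; -0.2772]  nu=[-0.9288]  x^+=[0.1774, -1.9433]  P^+=[0.1930 0.1479; 0.1479 1.3573]
step 2: x^-=[0.1491, -2.0653]  P^-=[0.4572 0.1219; 0.1219 1.6168]  S=[0.7095]  K=[0.6168; -0.1928]  nu=[-1.6296]  x^+=[-0.8560, -1.7511]  P^+=[0.1872 0.2063; 0.2063 1.5904]
step 3: x^-=[-0.8307, -1.7188]  P^-=[0.4530 0.1833; 0.1833 1.8564]  S=[0.6919]  K=[0.6124; -0.1644]  nu=[4.2057]  x^+=[1.7447, -2.4104]  P^+=[0.1936 0.2529; 0.2529 1.8377]

K[1,0] = -0.1644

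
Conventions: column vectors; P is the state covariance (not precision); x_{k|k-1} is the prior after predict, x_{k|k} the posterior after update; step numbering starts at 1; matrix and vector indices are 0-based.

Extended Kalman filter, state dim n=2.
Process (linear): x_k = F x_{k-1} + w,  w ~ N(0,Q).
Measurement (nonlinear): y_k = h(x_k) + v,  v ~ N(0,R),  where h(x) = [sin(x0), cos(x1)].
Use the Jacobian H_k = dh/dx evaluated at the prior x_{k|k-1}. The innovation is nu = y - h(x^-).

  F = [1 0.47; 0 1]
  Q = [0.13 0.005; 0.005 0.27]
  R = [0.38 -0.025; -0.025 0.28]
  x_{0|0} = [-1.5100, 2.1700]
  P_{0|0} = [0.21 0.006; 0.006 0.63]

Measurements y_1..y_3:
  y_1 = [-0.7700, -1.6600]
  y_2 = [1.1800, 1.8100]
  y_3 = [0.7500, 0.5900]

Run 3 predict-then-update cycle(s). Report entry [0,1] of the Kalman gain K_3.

K[0,1] = -0.2657

step 1: x^-=[-0.4901, 2.1700]  P^-=[0.4848 0.3071; 0.3071 0.9000]  H_jac=[0.8823 0.0000; 0.0000 -0.8258]  S=[0.7574 -0.2487; -0.2487 0.8937]  K=[0.5190 -0.1393; 0.0931 -0.8057]  nu=[-0.2993, -1.0960]  x^+=[-0.4928, 3.0251]  P^+=[0.2275 0.0629; 0.0629 0.2760]
step 2: x^-=[0.9291, 3.0251]  P^-=[0.4776 0.1977; 0.1977 0.5460]  H_jac=[0.5986 0.0000; 0.0000 -0.1162]  S=[0.5511 -0.0387; -0.0387 0.2874]  K=[0.5180 -0.0101; 0.2011 -0.1937]  nu=[0.3789, 2.8032]  x^+=[1.0971, 2.5585]  P^+=[0.3293 0.1357; 0.1357 0.5099]
step 3: x^-=[2.2996, 2.5585]  P^-=[0.6995 0.3804; 0.3804 0.7799]  H_jac=[-0.6660 0.0000; 0.0000 -0.5506]  S=[0.6903 0.1145; 0.1145 0.5165]  K=[-0.6308 -0.2657; -0.2378 -0.7788]  nu=[0.0040, 1.4247]  x^+=[1.9185, 1.4479]  P^+=[0.3500 0.1065; 0.1065 0.3852]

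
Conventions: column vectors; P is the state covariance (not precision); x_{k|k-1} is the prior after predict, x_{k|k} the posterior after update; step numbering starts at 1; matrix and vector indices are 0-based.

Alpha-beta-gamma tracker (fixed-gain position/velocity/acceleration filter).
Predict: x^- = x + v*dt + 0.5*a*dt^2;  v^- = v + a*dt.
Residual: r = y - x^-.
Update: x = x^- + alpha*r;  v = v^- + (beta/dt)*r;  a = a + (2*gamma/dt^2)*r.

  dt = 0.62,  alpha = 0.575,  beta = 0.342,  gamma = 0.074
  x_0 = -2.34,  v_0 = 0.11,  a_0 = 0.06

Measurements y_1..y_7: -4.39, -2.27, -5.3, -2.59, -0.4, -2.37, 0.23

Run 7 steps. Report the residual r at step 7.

resid = 0.3894

step 1: x_pred=-2.2603  r=-2.1297  x^+=-3.4849  v^+=-1.0276  a^+=-0.7600
step 2: x_pred=-4.2680  r=1.9980  x^+=-3.1192  v^+=-0.3966  a^+=0.0093
step 3: x_pred=-3.3633  r=-1.9367  x^+=-4.4769  v^+=-1.4592  a^+=-0.7364
step 4: x_pred=-5.5231  r=2.9331  x^+=-3.8366  v^+=-0.2978  a^+=0.3929
step 5: x_pred=-3.9457  r=3.5457  x^+=-1.9069  v^+=1.9017  a^+=1.7581
step 6: x_pred=-0.3900  r=-1.9800  x^+=-1.5285  v^+=1.8995  a^+=0.9957
step 7: x_pred=-0.1594  r=0.3894  x^+=0.0645  v^+=2.7316  a^+=1.1457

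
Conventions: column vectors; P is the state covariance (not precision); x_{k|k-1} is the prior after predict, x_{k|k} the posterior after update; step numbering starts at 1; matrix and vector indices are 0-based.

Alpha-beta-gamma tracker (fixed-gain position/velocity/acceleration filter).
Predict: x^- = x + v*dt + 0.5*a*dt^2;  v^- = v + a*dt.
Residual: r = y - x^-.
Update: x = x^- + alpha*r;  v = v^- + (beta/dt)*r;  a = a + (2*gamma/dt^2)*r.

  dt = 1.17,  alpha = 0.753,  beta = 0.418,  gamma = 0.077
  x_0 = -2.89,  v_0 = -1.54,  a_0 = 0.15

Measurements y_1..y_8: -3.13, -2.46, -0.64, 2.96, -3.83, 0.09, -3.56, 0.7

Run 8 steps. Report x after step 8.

step 1: x_pred=-4.5891  r=1.4591  x^+=-3.4904  v^+=-0.8432  a^+=0.3142
step 2: x_pred=-4.2619  r=1.8019  x^+=-2.9051  v^+=0.1681  a^+=0.5169
step 3: x_pred=-2.3546  r=1.7146  x^+=-1.0635  v^+=1.3854  a^+=0.7098
step 4: x_pred=1.0432  r=1.9168  x^+=2.4866  v^+=2.9006  a^+=0.9254
step 5: x_pred=6.5137  r=-10.3437  x^+=-1.2751  v^+=0.2879  a^+=-0.2383
step 6: x_pred=-1.1013  r=1.1913  x^+=-0.2043  v^+=0.4348  a^+=-0.1042
step 7: x_pred=0.2331  r=-3.7931  x^+=-2.6231  v^+=-1.0423  a^+=-0.5310
step 8: x_pred=-4.2060  r=4.9060  x^+=-0.5118  v^+=0.0892  a^+=0.0210

x_post = -0.5118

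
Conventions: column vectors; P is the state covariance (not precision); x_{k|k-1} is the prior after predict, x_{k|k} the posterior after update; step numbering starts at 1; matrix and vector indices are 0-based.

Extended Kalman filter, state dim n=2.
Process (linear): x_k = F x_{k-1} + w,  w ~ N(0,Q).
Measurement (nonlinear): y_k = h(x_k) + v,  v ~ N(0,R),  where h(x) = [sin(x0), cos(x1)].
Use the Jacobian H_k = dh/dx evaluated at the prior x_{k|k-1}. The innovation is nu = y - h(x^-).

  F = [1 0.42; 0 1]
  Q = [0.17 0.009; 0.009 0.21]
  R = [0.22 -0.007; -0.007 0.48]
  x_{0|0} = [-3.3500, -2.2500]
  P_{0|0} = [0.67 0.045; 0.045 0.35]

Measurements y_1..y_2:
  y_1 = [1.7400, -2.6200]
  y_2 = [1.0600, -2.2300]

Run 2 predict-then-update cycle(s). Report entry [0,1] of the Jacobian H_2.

step 1: x^-=[-4.2950, -2.2500]  P^-=[0.9395 0.2010; 0.2010 0.5600]  H_jac=[-0.4054 0.0000; 0.0000 0.7781]  S=[0.3744 -0.0704; -0.0704 0.8190]  K=[-0.9975 0.1052; -0.1195 0.5217]  nu=[0.8258, -1.9918]  x^+=[-5.3284, -3.3879]  P^+=[0.5432 0.0739; 0.0739 0.3229]
step 2: x^-=[-6.7513, -3.3879]  P^-=[0.8322 0.2185; 0.2185 0.5329]  H_jac=[0.8924 0.0000; 0.0000 -0.2438]  S=[0.8828 -0.0545; -0.0545 0.5117]  K=[0.8404 -0.0145; 0.2066 -0.2319]  nu=[1.5112, -1.2602]  x^+=[-5.4630, -2.7835]  P^+=[0.2073 0.0527; 0.0527 0.4625]

H_jac[0,1] = 0.0000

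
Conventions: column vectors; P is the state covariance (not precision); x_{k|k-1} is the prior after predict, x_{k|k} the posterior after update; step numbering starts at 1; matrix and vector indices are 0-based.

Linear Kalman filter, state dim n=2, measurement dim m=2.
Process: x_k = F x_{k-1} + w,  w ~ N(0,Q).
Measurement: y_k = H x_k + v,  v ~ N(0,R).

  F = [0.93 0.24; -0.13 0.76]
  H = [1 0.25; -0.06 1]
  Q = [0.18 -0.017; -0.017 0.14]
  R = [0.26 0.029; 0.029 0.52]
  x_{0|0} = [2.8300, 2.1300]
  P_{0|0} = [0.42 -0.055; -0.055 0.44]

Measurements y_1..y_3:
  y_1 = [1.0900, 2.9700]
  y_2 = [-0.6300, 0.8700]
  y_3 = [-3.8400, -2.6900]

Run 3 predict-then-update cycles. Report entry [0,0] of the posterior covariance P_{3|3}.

P_post[0,0] = 0.1421

step 1: x^-=[3.1431, 1.2509]  P^-=[0.5441 -0.0247; -0.0247 0.4121]  S=[0.8175 0.0751; 0.0751 0.9370]  K=[0.6685 -0.1147; 0.0557 0.4369]  nu=[-2.3658, 1.9077]  x^+=[1.3426, 1.9526]  P^+=[0.1779 -0.0296; -0.0296 0.2270]
step 2: x^-=[1.7173, 1.3094]  P^-=[0.3337 -0.0171; -0.0171 0.2800]  S=[0.6027 0.0621; 0.0621 0.8032]  K=[0.5558 -0.0892; 0.0521 0.3458]  nu=[-2.6746, -0.3364]  x^+=[0.2606, 1.0537]  P^+=[0.1473 -0.0214; -0.0214 0.1801]
step 3: x^-=[0.4952, 0.7669]  P^-=[0.3082 -0.0164; -0.0164 0.2507]  S=[0.5756 0.0570; 0.0570 0.7738]  K=[0.5366 -0.0847; 0.0485 0.3217]  nu=[-4.5270, -3.4272]  x^+=[-1.6439, -0.5551]  P^+=[0.1421 -0.0199; -0.0199 0.1675]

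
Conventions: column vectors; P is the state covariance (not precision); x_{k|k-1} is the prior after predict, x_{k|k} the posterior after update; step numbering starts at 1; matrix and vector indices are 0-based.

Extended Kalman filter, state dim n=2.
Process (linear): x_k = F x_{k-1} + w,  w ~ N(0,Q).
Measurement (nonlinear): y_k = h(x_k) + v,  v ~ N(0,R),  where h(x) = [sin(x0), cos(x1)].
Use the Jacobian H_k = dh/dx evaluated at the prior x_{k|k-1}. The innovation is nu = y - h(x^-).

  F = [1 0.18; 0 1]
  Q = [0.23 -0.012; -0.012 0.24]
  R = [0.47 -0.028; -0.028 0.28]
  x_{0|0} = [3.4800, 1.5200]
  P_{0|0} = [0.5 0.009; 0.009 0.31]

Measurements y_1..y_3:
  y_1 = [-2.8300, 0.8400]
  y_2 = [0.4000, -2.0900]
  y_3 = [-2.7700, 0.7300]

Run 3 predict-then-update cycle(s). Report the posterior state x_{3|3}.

step 1: x^-=[3.7536, 1.5200]  P^-=[0.7433 0.0528; 0.0528 0.5500]  H_jac=[-0.8185 0.0000; 0.0000 -0.9987]  S=[0.9680 0.0152; 0.0152 0.8286]  K=[-0.6277 -0.0522; -0.0343 -0.6623]  nu=[-2.2555, 0.7892]  x^+=[5.1282, 1.0746]  P^+=[0.3587 -0.0030; -0.0030 0.1847]
step 2: x^-=[5.3216, 1.0746]  P^-=[0.5936 0.0183; 0.0183 0.4247]  H_jac=[0.5723 0.0000; 0.0000 -0.8794]  S=[0.6644 -0.0372; -0.0372 0.6085]  K=[0.5115 0.0049; -0.0187 -0.6150]  nu=[1.2201, -2.5661]  x^+=[5.9333, 2.6299]  P^+=[0.4199 0.0147; 0.0147 0.1952]
step 3: x^-=[6.4067, 2.6299]  P^-=[0.6615 0.0379; 0.0379 0.4352]  H_jac=[0.9924 0.0000; 0.0000 -0.4896]  S=[1.1215 -0.0464; -0.0464 0.3843]  K=[0.5863 0.0225; 0.0106 -0.5532]  nu=[-2.8932, 1.6019]  x^+=[4.7465, 1.7130]  P^+=[0.2770 0.0206; 0.0206 0.3169]

x_post = [4.7465, 1.7130]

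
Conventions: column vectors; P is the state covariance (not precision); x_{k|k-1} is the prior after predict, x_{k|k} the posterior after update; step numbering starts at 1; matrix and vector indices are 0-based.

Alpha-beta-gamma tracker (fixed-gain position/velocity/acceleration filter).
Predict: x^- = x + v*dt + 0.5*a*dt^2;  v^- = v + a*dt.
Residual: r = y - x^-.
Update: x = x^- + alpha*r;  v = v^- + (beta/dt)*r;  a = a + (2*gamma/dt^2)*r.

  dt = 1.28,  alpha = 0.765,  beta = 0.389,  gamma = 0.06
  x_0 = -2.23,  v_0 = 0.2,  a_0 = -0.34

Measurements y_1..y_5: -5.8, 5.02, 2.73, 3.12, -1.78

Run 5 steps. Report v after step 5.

v_post = -0.9731

step 1: x_pred=-2.2525  r=-3.5475  x^+=-4.9663  v^+=-1.3133  a^+=-0.5998
step 2: x_pred=-7.1387  r=12.1587  x^+=2.1627  v^+=1.6140  a^+=0.2907
step 3: x_pred=4.4668  r=-1.7368  x^+=3.1382  v^+=1.4583  a^+=0.1635
step 4: x_pred=5.1387  r=-2.0187  x^+=3.5944  v^+=1.0541  a^+=0.0156
step 5: x_pred=4.9565  r=-6.7365  x^+=-0.1969  v^+=-0.9731  a^+=-0.4777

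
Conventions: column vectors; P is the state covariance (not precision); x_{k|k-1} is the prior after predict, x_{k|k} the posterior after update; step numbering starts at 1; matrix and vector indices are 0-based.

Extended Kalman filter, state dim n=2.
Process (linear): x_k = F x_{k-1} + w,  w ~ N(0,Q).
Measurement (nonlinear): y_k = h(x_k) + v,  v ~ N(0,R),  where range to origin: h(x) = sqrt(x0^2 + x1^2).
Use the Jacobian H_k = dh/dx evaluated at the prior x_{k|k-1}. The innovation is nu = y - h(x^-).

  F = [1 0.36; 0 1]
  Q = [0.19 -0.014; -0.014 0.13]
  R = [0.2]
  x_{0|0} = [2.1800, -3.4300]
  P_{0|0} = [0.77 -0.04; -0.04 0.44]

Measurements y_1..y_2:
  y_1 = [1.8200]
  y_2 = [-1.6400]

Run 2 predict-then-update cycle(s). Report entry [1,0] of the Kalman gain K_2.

step 1: x^-=[0.9452, -3.4300]  P^-=[0.9882 0.1044; 0.1044 0.5700]  H_jac=[0.2657 -0.9641]  S=[0.7460]  K=[0.2170; -0.6994]  nu=[-1.7379]  x^+=[0.5681, -2.2145]  P^+=[0.9531 0.2176; 0.2176 0.2051]
step 2: x^-=[-0.2291, -2.2145]  P^-=[1.3264 0.2774; 0.2774 0.3351]  H_jac=[-0.1029 -0.9947]  S=[0.6024]  K=[-0.6848; -0.6007]  nu=[-3.8664]  x^+=[2.4184, 0.1080]  P^+=[1.0439 0.0297; 0.0297 0.1177]

K[1,0] = -0.6007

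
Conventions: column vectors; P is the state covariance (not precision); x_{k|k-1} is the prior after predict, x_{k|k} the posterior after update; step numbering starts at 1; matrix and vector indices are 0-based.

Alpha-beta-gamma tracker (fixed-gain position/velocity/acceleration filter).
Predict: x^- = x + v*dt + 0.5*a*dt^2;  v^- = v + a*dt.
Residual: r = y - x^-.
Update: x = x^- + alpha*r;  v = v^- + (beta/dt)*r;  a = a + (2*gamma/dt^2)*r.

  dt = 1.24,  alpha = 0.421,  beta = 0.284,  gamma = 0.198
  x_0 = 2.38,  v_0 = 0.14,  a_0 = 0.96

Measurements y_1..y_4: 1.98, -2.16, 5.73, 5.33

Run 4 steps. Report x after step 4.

step 1: x_pred=3.2916  r=-1.3116  x^+=2.7394  v^+=1.0300  a^+=0.6222
step 2: x_pred=4.4950  r=-6.6550  x^+=1.6932  v^+=0.2773  a^+=-1.0918
step 3: x_pred=1.1977  r=4.5323  x^+=3.1058  v^+=-0.0384  a^+=0.0755
step 4: x_pred=3.1162  r=2.2138  x^+=4.0482  v^+=0.5622  a^+=0.6456

x_post = 4.0482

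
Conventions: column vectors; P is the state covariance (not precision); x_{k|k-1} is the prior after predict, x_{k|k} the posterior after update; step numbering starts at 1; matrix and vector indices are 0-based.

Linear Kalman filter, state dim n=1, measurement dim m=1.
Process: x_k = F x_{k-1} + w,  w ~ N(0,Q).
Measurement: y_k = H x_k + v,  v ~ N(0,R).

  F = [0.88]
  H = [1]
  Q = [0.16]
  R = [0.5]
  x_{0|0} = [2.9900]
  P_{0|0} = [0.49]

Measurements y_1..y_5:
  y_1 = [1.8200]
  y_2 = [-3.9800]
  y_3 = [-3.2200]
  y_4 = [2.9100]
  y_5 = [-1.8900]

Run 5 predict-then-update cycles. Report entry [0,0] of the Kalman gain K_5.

step 1: x^-=[2.6312]  P^-=[0.5395]  S=[1.0395]  K=[0.5190]  nu=[-0.8112]  x^+=[2.2102]  P^+=[0.2595]
step 2: x^-=[1.9450]  P^-=[0.3609]  S=[0.8609]  K=[0.4192]  nu=[-5.9250]  x^+=[-0.5390]  P^+=[0.2096]
step 3: x^-=[-0.4744]  P^-=[0.3223]  S=[0.8223]  K=[0.3920]  nu=[-2.7456]  x^+=[-1.5506]  P^+=[0.1960]
step 4: x^-=[-1.3645]  P^-=[0.3118]  S=[0.8118]  K=[0.3841]  nu=[4.2745]  x^+=[0.2772]  P^+=[0.1920]
step 5: x^-=[0.2439]  P^-=[0.3087]  S=[0.8087]  K=[0.3817]  nu=[-2.1339]  x^+=[-0.5707]  P^+=[0.1909]

K[0,0] = 0.3817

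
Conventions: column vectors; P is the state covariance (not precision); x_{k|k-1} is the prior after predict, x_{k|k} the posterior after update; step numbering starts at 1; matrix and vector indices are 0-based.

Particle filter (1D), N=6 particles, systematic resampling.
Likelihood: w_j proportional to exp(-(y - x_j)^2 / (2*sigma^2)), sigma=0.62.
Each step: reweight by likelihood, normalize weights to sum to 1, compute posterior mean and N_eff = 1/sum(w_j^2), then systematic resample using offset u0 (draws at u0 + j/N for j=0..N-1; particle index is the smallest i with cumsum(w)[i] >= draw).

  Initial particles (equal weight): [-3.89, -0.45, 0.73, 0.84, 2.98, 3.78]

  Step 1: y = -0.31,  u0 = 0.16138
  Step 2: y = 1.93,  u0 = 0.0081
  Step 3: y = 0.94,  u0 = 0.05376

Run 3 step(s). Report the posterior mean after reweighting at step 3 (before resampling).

step 1: w=[0.0000, 0.6969, 0.1751, 0.1280, 0.0000, 0.0000]  mean=-0.0783  Neff=1.8771  idx=[1, 1, 1, 1, 2, 3]
step 2: w=[0.0017, 0.0017, 0.0017, 0.0017, 0.4159, 0.5772]  mean=0.7854  Neff=1.9755  idx=[4, 4, 4, 5, 5, 5]
step 3: w=[0.1630, 0.1630, 0.1630, 0.1704, 0.1704, 0.1704]  mean=0.7862  Neff=5.9971  idx=[0, 1, 2, 3, 4, 5]

post_mean = 0.7862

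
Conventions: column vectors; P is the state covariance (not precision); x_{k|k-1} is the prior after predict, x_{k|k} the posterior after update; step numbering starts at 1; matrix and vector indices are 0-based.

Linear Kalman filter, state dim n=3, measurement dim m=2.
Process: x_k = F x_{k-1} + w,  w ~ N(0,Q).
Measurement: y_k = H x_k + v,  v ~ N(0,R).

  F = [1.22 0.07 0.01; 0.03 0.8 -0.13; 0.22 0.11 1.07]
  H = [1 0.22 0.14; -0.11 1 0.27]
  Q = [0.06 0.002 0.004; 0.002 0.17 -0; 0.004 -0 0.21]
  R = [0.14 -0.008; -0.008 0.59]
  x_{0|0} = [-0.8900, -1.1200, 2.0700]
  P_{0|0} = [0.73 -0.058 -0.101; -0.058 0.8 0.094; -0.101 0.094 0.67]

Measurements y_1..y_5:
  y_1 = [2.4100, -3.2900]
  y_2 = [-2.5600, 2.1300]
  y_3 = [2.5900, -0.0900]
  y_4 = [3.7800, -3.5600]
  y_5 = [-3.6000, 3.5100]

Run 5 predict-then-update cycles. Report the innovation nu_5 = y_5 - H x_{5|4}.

innov = [-6.9094, 4.4312]

step 1: x^-=[-1.1435, -1.1918, 1.8959]  P^-=[1.1383 0.0318 0.0797; 0.0318 0.6724 0.0504; 0.0797 0.0504 0.9939]  S=[1.3697 0.1137; 0.1137 1.3641]  K=[0.8546 -0.1239; 0.0955 0.4924; 0.1500 0.2147]  nu=[3.5503, -2.7359]  x^+=[2.2294, -2.1998, 1.8410]  P^+=[0.1411 -0.0433 -0.0784; -0.0433 0.3185 -0.1242; -0.0784 -0.1242 0.8928]
step 2: x^-=[2.5844, -1.9323, 2.2184]  P^-=[0.2622 -0.0059 -0.0645; -0.0059 0.4134 -0.2078; -0.0645 -0.2078 1.1746]  S=[0.4118 0.0349; 0.0349 0.9852]  K=[0.6180 -0.0748; 0.1054 0.3596; 0.1220 0.1139]  nu=[-5.0298, 3.7476]  x^+=[-0.8048, -1.1147, 2.0316]  P^+=[0.1026 -0.0137 -0.0893; -0.0137 0.2788 -0.2554; -0.0893 -0.2554 1.1548]
step 3: x^-=[-1.0395, -1.1800, 1.8741]  P^-=[0.2094 0.0209 -0.0922; 0.0209 0.4212 -0.3531; -0.0922 -0.3531 1.4376]  S=[0.3596 0.0425; 0.0425 0.9287]  K=[0.5657 -0.0550; 0.1379 0.3421; 0.0820 0.0449]  nu=[3.6267, 0.4696]  x^+=[0.9863, -0.5192, 2.1925]  P^+=[0.0942 0.0024 -0.1075; 0.0024 0.3017 -0.3729; -0.1075 -0.3729 1.4330]
step 4: x^-=[1.1888, -0.6708, 2.5058]  P^-=[0.1990 0.0403 -0.1216; 0.0403 0.4659 -0.4860; -0.1216 -0.4860 1.7206]  S=[0.3490 0.0491; 0.0491 0.9197]  K=[0.5532 -0.0452; 0.1648 0.3503; 0.0370 -0.0107]  nu=[2.3879, -3.4350]  x^+=[2.6652, -1.4805, 2.6311]  P^+=[0.0928 0.0139 -0.1288; 0.0139 0.3379 -0.4852; -0.1288 -0.4852 1.7200]
step 5: x^-=[3.1742, -1.4465, 3.2388]  P^-=[0.1985 0.0566 -0.1533; 0.0566 0.5180 -0.6153; -0.1533 -0.6153 2.0137]  S=[0.3471 0.0537; 0.0537 0.9216]  K=[0.5520 -0.0394; 0.1868 0.3642; -0.0103 -0.0588]  nu=[-6.9094, 4.4312]  x^+=[-0.8142, -1.1232, 3.0498]  P^+=[0.0936 0.0236 -0.1517; 0.0236 0.3764 -0.5941; -0.1517 -0.5941 2.0104]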